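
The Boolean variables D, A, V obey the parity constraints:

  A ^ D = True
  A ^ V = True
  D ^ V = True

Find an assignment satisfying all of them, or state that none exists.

Unsatisfiable — no assignment works.

Adding constraints 1, 2, 3 mod 2: every variable appears an even number of times on the left, so the left side is 0.
But the right sides sum to 1 (mod 2). 0 ≠ 1 — the system is inconsistent.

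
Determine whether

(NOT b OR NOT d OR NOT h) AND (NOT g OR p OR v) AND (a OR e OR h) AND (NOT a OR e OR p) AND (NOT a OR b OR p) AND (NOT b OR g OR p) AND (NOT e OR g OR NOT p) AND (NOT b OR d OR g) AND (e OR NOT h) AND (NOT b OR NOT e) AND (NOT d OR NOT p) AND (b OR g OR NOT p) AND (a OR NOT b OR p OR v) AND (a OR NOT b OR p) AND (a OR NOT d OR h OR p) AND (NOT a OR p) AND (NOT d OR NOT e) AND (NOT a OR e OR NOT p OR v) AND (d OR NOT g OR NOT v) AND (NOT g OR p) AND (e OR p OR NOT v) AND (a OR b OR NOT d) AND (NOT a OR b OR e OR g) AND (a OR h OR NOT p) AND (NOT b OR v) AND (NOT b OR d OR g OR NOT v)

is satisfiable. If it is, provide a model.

a=F; g=F; d=F; b=F; p=F; e=T; v=F; h=F

Set a = False.
Set g = False.
Try d = True:
  (NOT d OR NOT p) forces p = False.
  (NOT b OR g OR p) forces b = False.
  clause (a OR b OR NOT d) is falsified — backtrack.
So d = False.
  then (NOT b OR d OR g) forces b = False.
  then (b OR g OR NOT p) forces p = False.
Try e = False:
  (a OR e OR h) forces h = True.
  clause (e OR NOT h) is falsified — backtrack.
So e = True.
Set v = False.
Set h = False.
All clauses satisfied.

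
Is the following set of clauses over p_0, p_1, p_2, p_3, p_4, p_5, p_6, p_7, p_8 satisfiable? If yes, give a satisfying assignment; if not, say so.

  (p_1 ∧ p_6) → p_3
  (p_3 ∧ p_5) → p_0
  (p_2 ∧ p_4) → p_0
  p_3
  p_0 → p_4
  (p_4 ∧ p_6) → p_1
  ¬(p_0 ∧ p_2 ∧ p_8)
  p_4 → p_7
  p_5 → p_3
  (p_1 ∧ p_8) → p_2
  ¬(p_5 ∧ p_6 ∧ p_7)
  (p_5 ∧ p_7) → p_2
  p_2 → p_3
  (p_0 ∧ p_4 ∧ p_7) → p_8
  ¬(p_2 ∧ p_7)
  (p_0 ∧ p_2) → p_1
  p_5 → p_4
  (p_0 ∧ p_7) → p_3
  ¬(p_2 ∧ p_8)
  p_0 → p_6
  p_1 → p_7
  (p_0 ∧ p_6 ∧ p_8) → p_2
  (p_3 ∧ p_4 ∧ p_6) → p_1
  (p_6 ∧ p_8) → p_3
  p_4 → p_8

Unit clause (p_3) forces p_3 = True.
Set p_0 = False.
  then (p_0 ∨ ¬p_3 ∨ ¬p_5) forces p_5 = False.
Set p_1 = False.
Set p_2 = True.
  then (¬p_2 ∨ ¬p_7) forces p_7 = False.
  then (¬p_2 ∨ ¬p_8) forces p_8 = False.
  then (p_0 ∨ ¬p_2 ∨ ¬p_4) forces p_4 = False.
Set p_6 = True.
All clauses satisfied.

p_0=F, p_1=F, p_2=T, p_3=T, p_4=F, p_5=F, p_6=T, p_7=F, p_8=F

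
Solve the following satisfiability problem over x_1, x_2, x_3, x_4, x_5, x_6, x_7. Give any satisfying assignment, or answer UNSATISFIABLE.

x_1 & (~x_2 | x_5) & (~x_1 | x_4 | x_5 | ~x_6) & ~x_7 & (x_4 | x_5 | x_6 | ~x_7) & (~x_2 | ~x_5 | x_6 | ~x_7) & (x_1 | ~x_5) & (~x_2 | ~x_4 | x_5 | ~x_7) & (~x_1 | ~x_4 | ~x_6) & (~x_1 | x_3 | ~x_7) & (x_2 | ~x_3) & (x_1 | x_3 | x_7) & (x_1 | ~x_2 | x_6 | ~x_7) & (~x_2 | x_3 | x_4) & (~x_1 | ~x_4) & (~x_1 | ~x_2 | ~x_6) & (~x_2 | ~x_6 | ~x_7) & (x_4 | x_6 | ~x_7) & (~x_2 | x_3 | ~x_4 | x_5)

Unit clause (x_1) forces x_1 = True.
Unit clause (~x_7) forces x_7 = False.
In (~x_1 | ~x_4) only ~x_4 is left, so x_4 = False.
Set x_2 = False.
  then (x_2 | ~x_3) forces x_3 = False.
Set x_5 = True.
Set x_6 = False.
All clauses satisfied.

x_1 = True, x_2 = False, x_3 = False, x_4 = False, x_5 = True, x_6 = False, x_7 = False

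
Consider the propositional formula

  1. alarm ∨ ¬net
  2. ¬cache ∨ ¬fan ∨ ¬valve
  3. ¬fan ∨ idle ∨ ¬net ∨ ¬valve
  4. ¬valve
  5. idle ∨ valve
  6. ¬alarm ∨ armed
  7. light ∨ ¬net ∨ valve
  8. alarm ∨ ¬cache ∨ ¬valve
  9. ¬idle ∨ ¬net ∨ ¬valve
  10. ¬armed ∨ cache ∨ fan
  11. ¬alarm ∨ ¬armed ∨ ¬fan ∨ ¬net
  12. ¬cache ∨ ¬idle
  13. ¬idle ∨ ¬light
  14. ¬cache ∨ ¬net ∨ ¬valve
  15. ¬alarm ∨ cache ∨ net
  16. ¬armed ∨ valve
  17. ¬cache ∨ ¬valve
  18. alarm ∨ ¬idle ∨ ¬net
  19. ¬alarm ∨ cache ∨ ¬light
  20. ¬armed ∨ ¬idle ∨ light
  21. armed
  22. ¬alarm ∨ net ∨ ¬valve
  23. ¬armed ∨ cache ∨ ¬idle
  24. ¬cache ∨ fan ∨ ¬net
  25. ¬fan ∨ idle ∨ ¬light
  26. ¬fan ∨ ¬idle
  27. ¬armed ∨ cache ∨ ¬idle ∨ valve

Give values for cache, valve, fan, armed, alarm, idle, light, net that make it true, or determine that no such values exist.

Case armed = True:
  (¬valve) forces valve = False.
  Clause (¬armed ∨ valve) is falsified — contradiction.
Case armed = False:
  Clause (armed) is falsified — contradiction.
Both cases fail, so the formula is unsatisfiable.

No satisfying assignment exists.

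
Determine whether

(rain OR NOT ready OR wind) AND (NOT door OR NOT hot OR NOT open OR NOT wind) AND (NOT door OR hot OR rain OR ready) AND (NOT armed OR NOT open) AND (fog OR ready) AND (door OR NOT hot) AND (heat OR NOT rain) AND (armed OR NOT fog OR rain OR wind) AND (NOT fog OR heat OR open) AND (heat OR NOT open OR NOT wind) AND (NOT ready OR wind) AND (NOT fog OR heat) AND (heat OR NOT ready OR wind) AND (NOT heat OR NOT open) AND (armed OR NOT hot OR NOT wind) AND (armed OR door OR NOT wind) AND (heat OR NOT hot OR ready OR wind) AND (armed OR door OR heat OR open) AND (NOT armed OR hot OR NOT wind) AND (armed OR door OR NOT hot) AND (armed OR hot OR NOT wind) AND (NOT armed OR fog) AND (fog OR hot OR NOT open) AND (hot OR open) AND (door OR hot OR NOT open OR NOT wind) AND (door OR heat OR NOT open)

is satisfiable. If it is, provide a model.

open: False, armed: True, wind: True, fog: True, hot: True, ready: False, heat: True, rain: False, door: True

Set open = False.
  then (hot OR open) forces hot = True.
  then (door OR NOT hot) forces door = True.
Set armed = True.
  then (NOT armed OR fog) forces fog = True.
  then (NOT fog OR heat OR open) forces heat = True.
Set wind = True.
Set ready = False.
Set rain = False.
All clauses satisfied.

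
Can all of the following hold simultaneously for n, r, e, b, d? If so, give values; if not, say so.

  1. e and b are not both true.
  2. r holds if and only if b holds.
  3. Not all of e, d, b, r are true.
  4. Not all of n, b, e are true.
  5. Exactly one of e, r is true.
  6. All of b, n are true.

n: True, r: True, e: False, b: True, d: True

  (1) e=F, b=T — not both ✓
  (2) r=T, b=T — same ✓
  (3) {e, d, b, r}: 3/4 true — not all ✓
  (4) {n, b, e}: 2/3 true — not all ✓
  (5) {e, r}: 1 true — exactly one ✓
  (6) {b, n}: all 2 true ✓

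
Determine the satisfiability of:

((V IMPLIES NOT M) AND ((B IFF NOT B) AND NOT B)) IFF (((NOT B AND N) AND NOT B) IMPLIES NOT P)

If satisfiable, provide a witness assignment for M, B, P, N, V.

M=T, B=F, P=T, N=T, V=F

  ((V IMPLIES NOT M) AND ((B IFF NOT B) AND NOT B)) IFF (((NOT B AND N) AND NOT B) IMPLIES NOT P) = True
    (V IMPLIES NOT M) AND ((B IFF NOT B) AND NOT B) = False
      V IMPLIES NOT M = True
        NOT M = False
      (B IFF NOT B) AND NOT B = False
        B IFF NOT B = False
          NOT B = True
        NOT B = True
    ((NOT B AND N) AND NOT B) IMPLIES NOT P = False
      (NOT B AND N) AND NOT B = True
        NOT B AND N = True
          NOT B = True
        NOT B = True
      NOT P = False
The formula evaluates to True.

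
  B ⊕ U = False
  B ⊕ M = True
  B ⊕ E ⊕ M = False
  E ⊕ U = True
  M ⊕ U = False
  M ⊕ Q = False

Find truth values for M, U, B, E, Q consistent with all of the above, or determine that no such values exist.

Adding constraints 1, 2, 5 mod 2: every variable appears an even number of times on the left, so the left side is 0.
But the right sides sum to 1 (mod 2). 0 ≠ 1 — the system is inconsistent.

Unsatisfiable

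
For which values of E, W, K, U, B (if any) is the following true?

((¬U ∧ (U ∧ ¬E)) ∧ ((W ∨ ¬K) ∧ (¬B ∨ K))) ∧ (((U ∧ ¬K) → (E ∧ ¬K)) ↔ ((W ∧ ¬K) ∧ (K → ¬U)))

Case U = True: the conjunct ¬U is False.
Case U = False: the conjunct U is False.
Both cases fail — unsatisfiable.

No satisfying assignment exists.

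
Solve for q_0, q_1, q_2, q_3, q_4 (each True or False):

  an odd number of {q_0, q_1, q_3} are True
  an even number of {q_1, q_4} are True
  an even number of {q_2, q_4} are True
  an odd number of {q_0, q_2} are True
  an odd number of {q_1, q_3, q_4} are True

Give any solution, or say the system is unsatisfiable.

Unsatisfiable — no assignment works.

Adding constraints 1, 3, 4, 5 mod 2: every variable appears an even number of times on the left, so the left side is 0.
But the right sides sum to 1 (mod 2). 0 ≠ 1 — the system is inconsistent.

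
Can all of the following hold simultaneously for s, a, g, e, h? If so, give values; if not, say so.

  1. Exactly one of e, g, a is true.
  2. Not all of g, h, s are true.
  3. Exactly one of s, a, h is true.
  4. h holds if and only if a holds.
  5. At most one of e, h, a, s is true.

s=T, a=F, g=T, e=F, h=F

  (1) {e, g, a}: 1 true — exactly one ✓
  (2) {g, h, s}: 2/3 true — not all ✓
  (3) {s, a, h}: 1 true — exactly one ✓
  (4) h=F, a=F — same ✓
  (5) {e, h, a, s}: 1 true — at most one ✓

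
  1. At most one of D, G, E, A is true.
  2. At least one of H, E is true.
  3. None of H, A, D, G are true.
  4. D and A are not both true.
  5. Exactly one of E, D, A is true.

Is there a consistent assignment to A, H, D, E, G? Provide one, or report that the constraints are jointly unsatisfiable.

A = False; H = False; D = False; E = True; G = False

  (1) {D, G, E, A}: 1 true — at most one ✓
  (2) {H, E}: 1 true — at least one ✓
  (3) {H, A, D, G}: 0 true — none ✓
  (4) D=F, A=F — not both ✓
  (5) {E, D, A}: 1 true — exactly one ✓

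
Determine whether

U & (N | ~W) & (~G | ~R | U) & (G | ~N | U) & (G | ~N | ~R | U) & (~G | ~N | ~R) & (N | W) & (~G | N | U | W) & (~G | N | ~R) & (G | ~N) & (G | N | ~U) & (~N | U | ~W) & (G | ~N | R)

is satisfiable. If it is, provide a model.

U = True, R = False, W = False, N = True, G = True

Unit clause (U) forces U = True.
Set R = False.
Set W = False.
  then (N | W) forces N = True.
  then (G | ~N) forces G = True.
All clauses satisfied.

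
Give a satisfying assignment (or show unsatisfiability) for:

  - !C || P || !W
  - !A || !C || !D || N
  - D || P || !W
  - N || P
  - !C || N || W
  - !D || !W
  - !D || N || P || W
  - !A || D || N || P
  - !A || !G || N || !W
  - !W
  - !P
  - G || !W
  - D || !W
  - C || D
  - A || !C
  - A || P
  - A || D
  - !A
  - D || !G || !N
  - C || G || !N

Case A = True:
  Clause (!A) is falsified — contradiction.
Case A = False:
  (!W) forces W = False.
  (!P) forces P = False.
  Clause (A || P) is falsified — contradiction.
Both cases fail, so the formula is unsatisfiable.

Unsatisfiable — no assignment works.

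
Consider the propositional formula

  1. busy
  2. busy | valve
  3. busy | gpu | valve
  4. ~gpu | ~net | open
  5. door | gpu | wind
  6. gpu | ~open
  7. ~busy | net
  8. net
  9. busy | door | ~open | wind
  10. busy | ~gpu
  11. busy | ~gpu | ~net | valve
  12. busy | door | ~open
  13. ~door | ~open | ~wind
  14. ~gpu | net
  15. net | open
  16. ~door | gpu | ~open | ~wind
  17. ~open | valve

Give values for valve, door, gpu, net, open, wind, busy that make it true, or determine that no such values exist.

valve = False; door = False; gpu = False; net = True; open = False; wind = True; busy = True

Unit clause (busy) forces busy = True.
In (~busy | net) only net is left, so net = True.
Set valve = False.
  then (~open | valve) forces open = False.
  then (~gpu | ~net | open) forces gpu = False.
Set door = False.
  then (door | gpu | wind) forces wind = True.
All clauses satisfied.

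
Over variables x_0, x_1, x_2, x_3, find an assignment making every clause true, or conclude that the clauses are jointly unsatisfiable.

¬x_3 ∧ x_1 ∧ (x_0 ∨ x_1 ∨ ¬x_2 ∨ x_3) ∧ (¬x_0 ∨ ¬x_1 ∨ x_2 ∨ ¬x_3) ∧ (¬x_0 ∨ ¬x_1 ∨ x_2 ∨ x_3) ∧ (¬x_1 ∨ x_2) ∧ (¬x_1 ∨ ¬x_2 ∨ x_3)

Unsatisfiable — no assignment works.

Case x_1 = True:
  (¬x_3) forces x_3 = False.
  (¬x_1 ∨ x_2) forces x_2 = True.
  Clause (¬x_1 ∨ ¬x_2 ∨ x_3) is falsified — contradiction.
Case x_1 = False:
  Clause (x_1) is falsified — contradiction.
Both cases fail, so the formula is unsatisfiable.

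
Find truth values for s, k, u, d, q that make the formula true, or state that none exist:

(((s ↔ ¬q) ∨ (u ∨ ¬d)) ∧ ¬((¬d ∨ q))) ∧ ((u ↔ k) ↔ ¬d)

s: False, k: False, u: True, d: True, q: False

  ((s ↔ ¬q) ∨ (u ∨ ¬d)) ∧ ¬((¬d ∨ q)) = True
    (s ↔ ¬q) ∨ (u ∨ ¬d) = True
      s ↔ ¬q = False
        ¬q = True
      u ∨ ¬d = True
        ¬d = False
    ¬((¬d ∨ q)) = True
      ¬d ∨ q = False
        ¬d = False
  (u ↔ k) ↔ ¬d = True
    u ↔ k = False
    ¬d = False
Both conjuncts True, so the formula holds.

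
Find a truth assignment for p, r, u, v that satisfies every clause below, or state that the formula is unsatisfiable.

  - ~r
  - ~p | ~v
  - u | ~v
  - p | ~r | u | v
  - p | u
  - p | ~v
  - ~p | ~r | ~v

Unit clause (~r) forces r = False.
Set p = True.
  then (~p | ~v) forces v = False.
Set u = True.
Check each clause:
  (~r): ~r holds.
  (~p | ~v): ~v holds.
  (u | ~v): u holds.
  (p | ~r | u | v): p holds.
  (p | u): p holds.
  (p | ~v): p holds.
  (~p | ~r | ~v): ~r holds.
All clauses satisfied.

p: True, r: False, u: True, v: False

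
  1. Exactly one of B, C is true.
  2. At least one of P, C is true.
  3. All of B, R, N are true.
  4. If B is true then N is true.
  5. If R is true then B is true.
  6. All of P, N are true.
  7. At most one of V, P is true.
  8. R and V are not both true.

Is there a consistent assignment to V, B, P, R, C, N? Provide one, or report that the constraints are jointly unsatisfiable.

V=F, B=T, P=T, R=T, C=F, N=T

  (1) {B, C}: 1 true — exactly one ✓
  (2) {P, C}: 1 true — at least one ✓
  (3) {B, R, N}: all 3 true ✓
  (4) B=T ⇒ N: T ✓
  (5) R=T ⇒ B: T ✓
  (6) {P, N}: all 2 true ✓
  (7) {V, P}: 1 true — at most one ✓
  (8) R=T, V=F — not both ✓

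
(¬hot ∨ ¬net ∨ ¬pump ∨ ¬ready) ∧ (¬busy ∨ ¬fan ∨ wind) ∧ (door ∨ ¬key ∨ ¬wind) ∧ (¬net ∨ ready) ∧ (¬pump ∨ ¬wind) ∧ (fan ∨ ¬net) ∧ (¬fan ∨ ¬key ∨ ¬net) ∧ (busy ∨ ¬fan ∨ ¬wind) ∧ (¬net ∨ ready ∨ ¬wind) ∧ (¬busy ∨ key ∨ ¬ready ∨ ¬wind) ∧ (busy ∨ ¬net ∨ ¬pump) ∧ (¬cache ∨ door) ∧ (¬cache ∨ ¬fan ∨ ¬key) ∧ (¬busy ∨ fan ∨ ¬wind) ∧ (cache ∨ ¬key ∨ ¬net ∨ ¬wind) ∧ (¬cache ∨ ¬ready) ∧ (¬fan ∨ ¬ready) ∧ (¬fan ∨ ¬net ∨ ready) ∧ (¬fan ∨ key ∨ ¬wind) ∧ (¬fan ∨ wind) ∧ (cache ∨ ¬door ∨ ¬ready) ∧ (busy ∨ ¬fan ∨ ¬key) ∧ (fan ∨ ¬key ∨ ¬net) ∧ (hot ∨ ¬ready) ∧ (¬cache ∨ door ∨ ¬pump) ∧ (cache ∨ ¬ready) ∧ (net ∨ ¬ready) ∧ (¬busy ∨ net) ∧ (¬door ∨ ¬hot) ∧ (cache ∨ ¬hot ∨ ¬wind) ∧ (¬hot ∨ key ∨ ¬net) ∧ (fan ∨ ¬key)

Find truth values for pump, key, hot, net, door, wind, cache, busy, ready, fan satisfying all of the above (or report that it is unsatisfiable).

pump = True; key = False; hot = False; net = False; door = True; wind = False; cache = True; busy = False; ready = False; fan = False

Set pump = True.
  then (¬pump ∨ ¬wind) forces wind = False.
  then (¬fan ∨ wind) forces fan = False.
  then (fan ∨ ¬key) forces key = False.
  then (fan ∨ ¬net) forces net = False.
  then (net ∨ ¬ready) forces ready = False.
  then (¬busy ∨ net) forces busy = False.
Set hot = False.
Set door = True.
Set cache = True.
All clauses satisfied.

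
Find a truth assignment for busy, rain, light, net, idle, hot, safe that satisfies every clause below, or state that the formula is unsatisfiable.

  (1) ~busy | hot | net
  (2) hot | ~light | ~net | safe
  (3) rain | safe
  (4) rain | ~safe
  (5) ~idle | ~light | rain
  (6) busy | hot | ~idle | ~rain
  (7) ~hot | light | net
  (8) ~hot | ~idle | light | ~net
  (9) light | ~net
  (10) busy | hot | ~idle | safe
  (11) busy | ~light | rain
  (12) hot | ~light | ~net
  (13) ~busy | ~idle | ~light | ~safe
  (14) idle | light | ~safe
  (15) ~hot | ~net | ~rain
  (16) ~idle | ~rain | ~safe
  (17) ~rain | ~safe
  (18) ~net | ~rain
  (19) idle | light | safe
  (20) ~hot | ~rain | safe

Set busy = False.
Try rain = False:
  (rain | safe) forces safe = True.
  clause (rain | ~safe) is falsified — backtrack.
So rain = True.
  then (~rain | ~safe) forces safe = False.
  then (~net | ~rain) forces net = False.
  then (~hot | ~rain | safe) forces hot = False.
  then (busy | hot | ~idle | ~rain) forces idle = False.
  then (idle | light | safe) forces light = True.
All clauses satisfied.

busy: False; rain: True; light: True; net: False; idle: False; hot: False; safe: False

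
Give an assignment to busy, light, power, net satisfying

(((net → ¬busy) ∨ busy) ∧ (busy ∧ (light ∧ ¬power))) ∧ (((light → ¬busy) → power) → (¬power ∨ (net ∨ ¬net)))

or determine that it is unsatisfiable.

busy = True, light = True, power = False, net = False

  ((net → ¬busy) ∨ busy) ∧ (busy ∧ (light ∧ ¬power)) = True
    (net → ¬busy) ∨ busy = True
      net → ¬busy = True
        ¬busy = False
    busy ∧ (light ∧ ¬power) = True
      light ∧ ¬power = True
        ¬power = True
  ((light → ¬busy) → power) → (¬power ∨ (net ∨ ¬net)) = True
    (light → ¬busy) → power = True
      light → ¬busy = False
        ¬busy = False
    ¬power ∨ (net ∨ ¬net) = True
      ¬power = True
      net ∨ ¬net = True
        ¬net = True
Both conjuncts True, so the formula holds.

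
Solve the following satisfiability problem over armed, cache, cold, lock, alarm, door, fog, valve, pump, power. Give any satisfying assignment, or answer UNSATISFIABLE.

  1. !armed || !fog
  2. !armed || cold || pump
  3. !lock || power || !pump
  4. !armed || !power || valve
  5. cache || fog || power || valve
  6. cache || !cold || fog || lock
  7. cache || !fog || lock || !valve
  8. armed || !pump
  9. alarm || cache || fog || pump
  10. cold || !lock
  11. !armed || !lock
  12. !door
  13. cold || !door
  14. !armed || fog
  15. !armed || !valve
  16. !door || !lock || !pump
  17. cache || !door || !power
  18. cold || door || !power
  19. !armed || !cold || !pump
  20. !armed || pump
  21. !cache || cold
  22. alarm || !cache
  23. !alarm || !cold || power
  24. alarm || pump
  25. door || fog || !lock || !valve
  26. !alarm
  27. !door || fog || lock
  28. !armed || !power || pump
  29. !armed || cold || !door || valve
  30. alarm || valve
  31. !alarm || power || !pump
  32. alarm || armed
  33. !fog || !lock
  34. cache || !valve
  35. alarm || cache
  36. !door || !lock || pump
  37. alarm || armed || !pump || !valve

Case alarm = True:
  Clause (!alarm) is falsified — contradiction.
Case alarm = False:
  (!door) forces door = False.
  (alarm || !cache) forces cache = False.
  Clause (alarm || cache) is falsified — contradiction.
Both cases fail, so the formula is unsatisfiable.

The formula is unsatisfiable.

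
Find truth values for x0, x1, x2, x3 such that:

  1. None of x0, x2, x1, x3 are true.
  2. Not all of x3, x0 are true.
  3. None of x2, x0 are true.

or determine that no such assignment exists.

x0: False, x1: False, x2: False, x3: False

  (1) {x0, x2, x1, x3}: 0 true — none ✓
  (2) {x3, x0}: 0/2 true — not all ✓
  (3) {x2, x0}: 0 true — none ✓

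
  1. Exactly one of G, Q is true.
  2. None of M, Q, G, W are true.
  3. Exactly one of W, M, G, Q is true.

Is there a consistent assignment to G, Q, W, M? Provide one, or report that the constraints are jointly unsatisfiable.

Case G = True:
  Constraint (2) is violated (G=T) — contradiction.
Case G = False:
  (1) with G=F forces Q = True.
  Constraint (2) is violated (Q=T) — contradiction.
Both cases fail — unsatisfiable.

The formula is unsatisfiable.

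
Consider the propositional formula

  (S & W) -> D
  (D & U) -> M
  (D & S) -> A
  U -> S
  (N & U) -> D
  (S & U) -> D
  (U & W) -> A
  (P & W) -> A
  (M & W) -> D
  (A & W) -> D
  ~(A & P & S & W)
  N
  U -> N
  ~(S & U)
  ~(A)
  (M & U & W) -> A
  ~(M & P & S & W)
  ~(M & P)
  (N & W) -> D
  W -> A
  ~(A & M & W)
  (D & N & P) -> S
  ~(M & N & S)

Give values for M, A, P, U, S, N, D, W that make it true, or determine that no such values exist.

M=T, A=F, P=F, U=F, S=F, N=T, D=T, W=F

Unit clause (~A) forces A = False.
Unit clause (N) forces N = True.
In (A | ~W) only ~W is left, so W = False.
Set M = True.
  then (~M | ~N | ~S) forces S = False.
  then (S | ~U) forces U = False.
  then (~M | ~P) forces P = False.
Set D = True.
All clauses satisfied.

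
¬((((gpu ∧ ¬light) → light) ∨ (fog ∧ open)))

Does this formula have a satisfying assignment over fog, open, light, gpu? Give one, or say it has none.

fog: True, open: False, light: False, gpu: True

  ¬((((gpu ∧ ¬light) → light) ∨ (fog ∧ open))) = True
    ((gpu ∧ ¬light) → light) ∨ (fog ∧ open) = False
      (gpu ∧ ¬light) → light = False
        gpu ∧ ¬light = True
          ¬light = True
      fog ∧ open = False
The formula evaluates to True.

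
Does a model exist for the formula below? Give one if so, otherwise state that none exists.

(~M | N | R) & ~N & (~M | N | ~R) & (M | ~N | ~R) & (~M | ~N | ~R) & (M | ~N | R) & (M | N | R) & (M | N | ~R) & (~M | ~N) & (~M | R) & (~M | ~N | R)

Unsatisfiable

Case M = True:
  (~N) forces N = False.
  (~M | N | R) forces R = True.
  Clause (~M | N | ~R) is falsified — contradiction.
Case M = False:
  (~N) forces N = False.
  (M | N | R) forces R = True.
  Clause (M | N | ~R) is falsified — contradiction.
Both cases fail, so the formula is unsatisfiable.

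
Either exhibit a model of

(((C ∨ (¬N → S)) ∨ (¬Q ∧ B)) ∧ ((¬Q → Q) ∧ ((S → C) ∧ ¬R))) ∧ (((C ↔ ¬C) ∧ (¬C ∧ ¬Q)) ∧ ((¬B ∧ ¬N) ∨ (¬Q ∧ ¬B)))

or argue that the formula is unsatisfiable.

The conjunct C ↔ ¬C is unsatisfiable on its own:
  C=F: evaluates to False.
  C=T: evaluates to False.
So the whole conjunction is unsatisfiable.

UNSATISFIABLE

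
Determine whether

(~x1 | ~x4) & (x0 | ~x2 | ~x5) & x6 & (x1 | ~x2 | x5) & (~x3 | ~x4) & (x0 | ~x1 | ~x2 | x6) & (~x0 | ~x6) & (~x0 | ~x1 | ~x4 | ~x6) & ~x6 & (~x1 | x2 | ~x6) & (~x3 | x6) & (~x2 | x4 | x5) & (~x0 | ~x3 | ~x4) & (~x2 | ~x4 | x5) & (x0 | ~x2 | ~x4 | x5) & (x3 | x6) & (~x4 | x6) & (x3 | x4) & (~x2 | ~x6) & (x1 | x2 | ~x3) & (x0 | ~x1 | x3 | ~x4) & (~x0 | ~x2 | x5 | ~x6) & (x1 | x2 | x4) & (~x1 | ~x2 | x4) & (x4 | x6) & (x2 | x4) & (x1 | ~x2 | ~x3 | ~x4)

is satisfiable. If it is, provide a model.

Case x6 = True:
  Clause (~x6) is falsified — contradiction.
Case x6 = False:
  Clause (x6) is falsified — contradiction.
Both cases fail, so the formula is unsatisfiable.

The formula is unsatisfiable.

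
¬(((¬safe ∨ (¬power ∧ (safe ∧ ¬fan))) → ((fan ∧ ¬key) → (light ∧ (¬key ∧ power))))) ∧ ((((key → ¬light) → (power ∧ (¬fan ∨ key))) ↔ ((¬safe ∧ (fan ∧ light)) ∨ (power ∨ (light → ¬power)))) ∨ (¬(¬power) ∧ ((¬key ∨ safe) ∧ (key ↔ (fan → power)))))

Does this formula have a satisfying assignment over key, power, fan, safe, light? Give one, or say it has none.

UNSATISFIABLE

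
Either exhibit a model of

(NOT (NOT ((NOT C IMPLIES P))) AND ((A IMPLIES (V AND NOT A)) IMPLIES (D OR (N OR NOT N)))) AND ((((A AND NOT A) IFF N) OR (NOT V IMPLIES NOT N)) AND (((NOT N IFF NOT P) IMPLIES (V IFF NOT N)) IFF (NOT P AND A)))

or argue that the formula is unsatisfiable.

A = False, V = True, D = False, N = True, P = True, C = True

  NOT (NOT ((NOT C IMPLIES P))) AND ((A IMPLIES (V AND NOT A)) IMPLIES (D OR (N OR NOT N))) = True
    NOT (NOT ((NOT C IMPLIES P))) = True
      NOT ((NOT C IMPLIES P)) = False
        NOT C IMPLIES P = True
          NOT C = False
    (A IMPLIES (V AND NOT A)) IMPLIES (D OR (N OR NOT N)) = True
      A IMPLIES (V AND NOT A) = True
        V AND NOT A = True
          NOT A = True
      D OR (N OR NOT N) = True
        N OR NOT N = True
          NOT N = False
  (((A AND NOT A) IFF N) OR (NOT V IMPLIES NOT N)) AND (((NOT N IFF NOT P) IMPLIES (V IFF NOT N)) IFF (NOT P AND A)) = True
    ((A AND NOT A) IFF N) OR (NOT V IMPLIES NOT N) = True
      (A AND NOT A) IFF N = False
        A AND NOT A = False
          NOT A = True
      NOT V IMPLIES NOT N = True
        NOT V = False
        NOT N = False
    ((NOT N IFF NOT P) IMPLIES (V IFF NOT N)) IFF (NOT P AND A) = True
      (NOT N IFF NOT P) IMPLIES (V IFF NOT N) = False
        NOT N IFF NOT P = True
          NOT N = False
          NOT P = False
        V IFF NOT N = False
          NOT N = False
      NOT P AND A = False
        NOT P = False
Both conjuncts True, so the formula holds.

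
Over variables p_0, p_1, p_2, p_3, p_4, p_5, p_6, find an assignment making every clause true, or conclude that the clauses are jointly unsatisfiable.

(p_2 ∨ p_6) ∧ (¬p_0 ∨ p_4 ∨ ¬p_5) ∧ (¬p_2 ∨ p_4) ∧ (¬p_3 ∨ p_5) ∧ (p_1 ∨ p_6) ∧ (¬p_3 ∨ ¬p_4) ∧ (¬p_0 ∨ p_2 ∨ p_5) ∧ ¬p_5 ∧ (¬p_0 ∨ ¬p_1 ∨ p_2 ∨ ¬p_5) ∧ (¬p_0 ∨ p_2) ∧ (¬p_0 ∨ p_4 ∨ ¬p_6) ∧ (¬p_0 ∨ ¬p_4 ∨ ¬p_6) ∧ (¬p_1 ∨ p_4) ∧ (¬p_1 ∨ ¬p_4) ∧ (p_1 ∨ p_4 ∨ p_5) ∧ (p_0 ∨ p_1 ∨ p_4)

Unit clause (¬p_5) forces p_5 = False.
In (¬p_3 ∨ p_5) only ¬p_3 is left, so p_3 = False.
Try p_0 = True:
  (¬p_0 ∨ p_2 ∨ p_5) forces p_2 = True.
  (¬p_2 ∨ p_4) forces p_4 = True.
  (¬p_0 ∨ ¬p_4 ∨ ¬p_6) forces p_6 = False.
  (p_1 ∨ p_6) forces p_1 = True.
  clause (¬p_1 ∨ ¬p_4) is falsified — backtrack.
So p_0 = False.
Try p_1 = True:
  (¬p_1 ∨ p_4) forces p_4 = True.
  clause (¬p_1 ∨ ¬p_4) is falsified — backtrack.
So p_1 = False.
  then (p_1 ∨ p_6) forces p_6 = True.
  then (p_1 ∨ p_4 ∨ p_5) forces p_4 = True.
Set p_2 = True.
All clauses satisfied.

p_0 = False, p_1 = False, p_2 = True, p_3 = False, p_4 = True, p_5 = False, p_6 = True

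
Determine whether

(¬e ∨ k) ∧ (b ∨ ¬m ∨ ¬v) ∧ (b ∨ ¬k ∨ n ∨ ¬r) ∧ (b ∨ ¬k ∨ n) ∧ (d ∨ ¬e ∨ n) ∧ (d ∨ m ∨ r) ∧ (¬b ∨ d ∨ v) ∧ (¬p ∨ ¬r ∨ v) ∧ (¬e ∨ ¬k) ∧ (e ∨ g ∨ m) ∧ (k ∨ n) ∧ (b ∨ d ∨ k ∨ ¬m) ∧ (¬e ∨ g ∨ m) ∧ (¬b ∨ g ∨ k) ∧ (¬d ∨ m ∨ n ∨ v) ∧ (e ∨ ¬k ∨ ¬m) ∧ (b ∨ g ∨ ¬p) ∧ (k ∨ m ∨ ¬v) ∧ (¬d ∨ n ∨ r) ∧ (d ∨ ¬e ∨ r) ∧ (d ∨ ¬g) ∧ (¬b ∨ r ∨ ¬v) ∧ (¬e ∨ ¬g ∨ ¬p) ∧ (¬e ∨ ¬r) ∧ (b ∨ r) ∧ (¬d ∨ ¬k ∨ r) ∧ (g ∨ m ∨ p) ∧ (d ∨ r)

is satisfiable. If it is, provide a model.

r = True; k = True; g = True; d = True; p = False; e = False; b = True; v = True; m = False; n = True

Set r = True.
  then (¬e ∨ ¬r) forces e = False.
Set k = True.
  then (e ∨ ¬k ∨ ¬m) forces m = False.
  then (e ∨ g ∨ m) forces g = True.
  then (d ∨ ¬g) forces d = True.
Set p = False.
Set b = True.
Set v = True.
Set n = True.
All clauses satisfied.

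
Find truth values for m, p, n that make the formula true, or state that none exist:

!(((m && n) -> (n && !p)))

m = True; p = True; n = True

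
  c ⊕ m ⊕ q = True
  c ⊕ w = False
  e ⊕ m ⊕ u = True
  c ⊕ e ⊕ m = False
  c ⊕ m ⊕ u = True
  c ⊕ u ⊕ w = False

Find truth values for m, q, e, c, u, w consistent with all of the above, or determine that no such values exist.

m = False; q = False; e = True; c = True; u = False; w = True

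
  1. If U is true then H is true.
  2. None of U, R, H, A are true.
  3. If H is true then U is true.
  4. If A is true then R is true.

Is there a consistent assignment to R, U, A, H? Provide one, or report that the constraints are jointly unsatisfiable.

R: False, U: False, A: False, H: False

  (1) U=F ⇒ H: vacuous ✓
  (2) {U, R, H, A}: 0 true — none ✓
  (3) H=F ⇒ U: vacuous ✓
  (4) A=F ⇒ R: vacuous ✓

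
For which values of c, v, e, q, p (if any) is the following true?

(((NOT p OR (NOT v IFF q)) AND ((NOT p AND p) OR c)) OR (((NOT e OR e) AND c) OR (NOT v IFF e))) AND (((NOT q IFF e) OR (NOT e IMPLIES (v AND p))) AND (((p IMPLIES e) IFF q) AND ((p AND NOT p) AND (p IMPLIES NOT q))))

Case p = True: the conjunct NOT p is False.
Case p = False: the conjunct p is False.
Both cases fail — unsatisfiable.

The formula is unsatisfiable.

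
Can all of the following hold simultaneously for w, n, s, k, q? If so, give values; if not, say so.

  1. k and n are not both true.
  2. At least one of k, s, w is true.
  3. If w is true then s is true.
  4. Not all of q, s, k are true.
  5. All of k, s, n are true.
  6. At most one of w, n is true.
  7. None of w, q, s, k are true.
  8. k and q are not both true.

Case s = True:
  Constraint (7) is violated (s=T) — contradiction.
Case s = False:
  Constraint (5) is violated (s=F) — contradiction.
Both cases fail — unsatisfiable.

No satisfying assignment exists.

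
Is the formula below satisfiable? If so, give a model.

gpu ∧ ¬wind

gpu = True, wind = False

  ¬wind = True
Both conjuncts True, so the formula holds.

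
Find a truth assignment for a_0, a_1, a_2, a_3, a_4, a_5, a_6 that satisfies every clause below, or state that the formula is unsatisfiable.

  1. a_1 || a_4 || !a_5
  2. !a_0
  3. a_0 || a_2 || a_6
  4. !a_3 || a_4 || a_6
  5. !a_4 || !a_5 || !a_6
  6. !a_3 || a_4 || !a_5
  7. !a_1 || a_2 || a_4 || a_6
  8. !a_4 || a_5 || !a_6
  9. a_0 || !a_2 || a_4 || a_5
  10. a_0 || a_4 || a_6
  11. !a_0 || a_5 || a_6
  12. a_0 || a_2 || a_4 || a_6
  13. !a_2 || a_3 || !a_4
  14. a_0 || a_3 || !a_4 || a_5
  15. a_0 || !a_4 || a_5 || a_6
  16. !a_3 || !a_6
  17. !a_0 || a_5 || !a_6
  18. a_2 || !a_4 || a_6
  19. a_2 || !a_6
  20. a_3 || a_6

a_0: False, a_1: True, a_2: True, a_3: False, a_4: False, a_5: True, a_6: True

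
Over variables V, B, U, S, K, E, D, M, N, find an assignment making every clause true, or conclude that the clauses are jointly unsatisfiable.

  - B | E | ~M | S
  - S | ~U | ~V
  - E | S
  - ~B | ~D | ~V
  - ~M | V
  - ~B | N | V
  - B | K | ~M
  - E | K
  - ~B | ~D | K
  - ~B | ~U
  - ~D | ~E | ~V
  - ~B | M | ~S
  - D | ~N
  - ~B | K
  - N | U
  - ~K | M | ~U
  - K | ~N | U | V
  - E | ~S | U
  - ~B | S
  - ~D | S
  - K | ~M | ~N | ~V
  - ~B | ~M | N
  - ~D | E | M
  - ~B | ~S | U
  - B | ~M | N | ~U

V = False; B = False; U = True; S = True; K = False; E = True; D = True; M = False; N = True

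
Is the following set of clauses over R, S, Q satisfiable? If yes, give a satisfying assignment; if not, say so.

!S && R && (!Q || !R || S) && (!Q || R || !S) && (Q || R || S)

R: True, S: False, Q: False

Unit clause (!S) forces S = False.
Unit clause (R) forces R = True.
In (!Q || !R || S) only !Q is left, so Q = False.
Check each clause:
  (!S): !S holds.
  (R): R holds.
  (!Q || !R || S): !Q holds.
  (!Q || R || !S): !Q holds.
  (Q || R || S): R holds.
All clauses satisfied.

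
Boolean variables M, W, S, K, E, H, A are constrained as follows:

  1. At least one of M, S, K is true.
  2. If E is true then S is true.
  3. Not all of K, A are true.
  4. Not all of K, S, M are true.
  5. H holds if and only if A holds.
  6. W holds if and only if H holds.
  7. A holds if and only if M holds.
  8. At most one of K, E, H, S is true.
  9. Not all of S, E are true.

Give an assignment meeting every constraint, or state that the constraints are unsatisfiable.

M=F, W=F, S=T, K=F, E=F, H=F, A=F

  (1) {M, S, K}: 1 true — at least one ✓
  (2) E=F ⇒ S: vacuous ✓
  (3) {K, A}: 0/2 true — not all ✓
  (4) {K, S, M}: 1/3 true — not all ✓
  (5) H=F, A=F — same ✓
  (6) W=F, H=F — same ✓
  (7) A=F, M=F — same ✓
  (8) {K, E, H, S}: 1 true — at most one ✓
  (9) {S, E}: 1/2 true — not all ✓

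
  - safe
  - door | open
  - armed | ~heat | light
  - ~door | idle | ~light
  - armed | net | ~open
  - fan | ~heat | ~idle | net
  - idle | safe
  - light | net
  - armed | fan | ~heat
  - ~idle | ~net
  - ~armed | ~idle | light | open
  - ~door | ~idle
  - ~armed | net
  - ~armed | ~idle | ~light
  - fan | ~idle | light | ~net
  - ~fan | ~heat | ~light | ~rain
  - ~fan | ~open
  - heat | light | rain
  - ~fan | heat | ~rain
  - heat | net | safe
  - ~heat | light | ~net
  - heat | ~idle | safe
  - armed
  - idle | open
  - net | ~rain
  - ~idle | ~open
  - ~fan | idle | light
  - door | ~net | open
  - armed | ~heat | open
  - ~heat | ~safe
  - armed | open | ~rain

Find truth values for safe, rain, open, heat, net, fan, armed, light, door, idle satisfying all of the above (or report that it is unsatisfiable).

Unit clause (safe) forces safe = True.
Unit clause (armed) forces armed = True.
In (~heat | ~safe) only ~heat is left, so heat = False.
In (~armed | net) only net is left, so net = True.
In (~idle | ~net) only ~idle is left, so idle = False.
In (idle | open) only open is left, so open = True.
In (~fan | ~open) only ~fan is left, so fan = False.
Set rain = True.
Set light = False.
Set door = True.
All clauses satisfied.

safe: True, rain: True, open: True, heat: False, net: True, fan: False, armed: True, light: False, door: True, idle: False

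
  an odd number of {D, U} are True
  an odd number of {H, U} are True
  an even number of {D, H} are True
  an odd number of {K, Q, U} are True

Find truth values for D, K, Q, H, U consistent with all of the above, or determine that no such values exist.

D = True; K = True; Q = False; H = True; U = False

{D, U}: 1 true → odd ✓
{H, U}: 1 true → odd ✓
{D, H}: 2 true → even ✓
{K, Q, U}: 1 true → odd ✓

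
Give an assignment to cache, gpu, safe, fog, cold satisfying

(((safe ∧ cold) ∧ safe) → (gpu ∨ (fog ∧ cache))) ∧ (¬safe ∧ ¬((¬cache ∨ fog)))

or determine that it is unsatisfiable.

cache = True; gpu = True; safe = False; fog = False; cold = False

  ((safe ∧ cold) ∧ safe) → (gpu ∨ (fog ∧ cache)) = True
    (safe ∧ cold) ∧ safe = False
      safe ∧ cold = False
    gpu ∨ (fog ∧ cache) = True
      fog ∧ cache = False
  ¬safe ∧ ¬((¬cache ∨ fog)) = True
    ¬safe = True
    ¬((¬cache ∨ fog)) = True
      ¬cache ∨ fog = False
        ¬cache = False
Both conjuncts True, so the formula holds.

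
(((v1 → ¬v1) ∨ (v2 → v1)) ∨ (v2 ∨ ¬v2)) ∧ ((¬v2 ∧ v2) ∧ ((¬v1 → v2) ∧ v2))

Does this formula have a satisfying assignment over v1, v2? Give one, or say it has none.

Unsatisfiable — no assignment works.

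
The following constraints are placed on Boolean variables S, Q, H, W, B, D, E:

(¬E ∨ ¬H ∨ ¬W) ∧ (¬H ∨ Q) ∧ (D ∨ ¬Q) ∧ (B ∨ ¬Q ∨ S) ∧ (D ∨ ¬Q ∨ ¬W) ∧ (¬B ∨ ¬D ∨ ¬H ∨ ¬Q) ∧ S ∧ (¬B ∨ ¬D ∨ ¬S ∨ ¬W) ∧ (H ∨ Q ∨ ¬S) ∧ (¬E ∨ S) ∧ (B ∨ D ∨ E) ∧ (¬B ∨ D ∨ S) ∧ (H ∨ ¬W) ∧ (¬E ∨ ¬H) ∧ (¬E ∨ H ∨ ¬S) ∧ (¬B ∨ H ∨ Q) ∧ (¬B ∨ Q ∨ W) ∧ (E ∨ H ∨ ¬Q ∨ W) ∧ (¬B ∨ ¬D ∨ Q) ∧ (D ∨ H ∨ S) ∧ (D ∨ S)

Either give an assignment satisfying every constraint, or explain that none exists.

S = True, Q = True, H = True, W = True, B = False, D = True, E = False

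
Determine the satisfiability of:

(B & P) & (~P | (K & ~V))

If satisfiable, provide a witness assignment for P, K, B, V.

P = True, K = True, B = True, V = False

  B & P = True
  ~P | (K & ~V) = True
    ~P = False
    K & ~V = True
      ~V = True
Both conjuncts True, so the formula holds.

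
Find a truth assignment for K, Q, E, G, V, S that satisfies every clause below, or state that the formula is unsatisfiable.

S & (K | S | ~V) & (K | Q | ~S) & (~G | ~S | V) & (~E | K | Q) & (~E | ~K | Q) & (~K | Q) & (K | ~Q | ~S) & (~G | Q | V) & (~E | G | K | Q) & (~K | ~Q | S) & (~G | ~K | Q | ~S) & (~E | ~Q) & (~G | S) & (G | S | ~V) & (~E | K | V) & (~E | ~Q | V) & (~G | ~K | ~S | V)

Unit clause (S) forces S = True.
Try K = False:
  (K | Q | ~S) forces Q = True.
  clause (K | ~Q | ~S) is falsified — backtrack.
So K = True.
  then (~K | Q) forces Q = True.
  then (~E | ~Q) forces E = False.
Set G = False.
Set V = False.
All clauses satisfied.

K = True, Q = True, E = False, G = False, V = False, S = True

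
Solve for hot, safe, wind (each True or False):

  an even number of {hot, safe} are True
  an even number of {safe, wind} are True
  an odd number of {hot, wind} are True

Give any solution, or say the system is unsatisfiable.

Unsatisfiable

Adding constraints 1, 2, 3 mod 2: every variable appears an even number of times on the left, so the left side is 0.
But the right sides sum to 1 (mod 2). 0 ≠ 1 — the system is inconsistent.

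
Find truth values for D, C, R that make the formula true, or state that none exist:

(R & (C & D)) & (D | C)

D: True; C: True; R: True

  R & (C & D) = True
    C & D = True
  D | C = True
Both conjuncts True, so the formula holds.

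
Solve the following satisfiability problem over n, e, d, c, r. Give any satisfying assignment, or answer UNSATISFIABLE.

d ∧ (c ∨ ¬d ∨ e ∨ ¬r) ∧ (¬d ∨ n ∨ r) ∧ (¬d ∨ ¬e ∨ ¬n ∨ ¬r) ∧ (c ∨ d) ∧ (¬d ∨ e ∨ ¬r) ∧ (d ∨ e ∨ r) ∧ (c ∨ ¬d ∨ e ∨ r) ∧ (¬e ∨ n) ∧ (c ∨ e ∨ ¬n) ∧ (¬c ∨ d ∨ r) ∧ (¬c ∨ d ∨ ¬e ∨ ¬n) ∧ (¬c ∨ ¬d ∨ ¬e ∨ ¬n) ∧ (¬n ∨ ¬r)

Unit clause (d) forces d = True.
Try n = False:
  (¬d ∨ n ∨ r) forces r = True.
  (¬d ∨ e ∨ ¬r) forces e = True.
  clause (¬e ∨ n) is falsified — backtrack.
So n = True.
  then (¬n ∨ ¬r) forces r = False.
Set e = False.
  then (c ∨ ¬d ∨ e ∨ r) forces c = True.
All clauses satisfied.

n = True; e = False; d = True; c = True; r = False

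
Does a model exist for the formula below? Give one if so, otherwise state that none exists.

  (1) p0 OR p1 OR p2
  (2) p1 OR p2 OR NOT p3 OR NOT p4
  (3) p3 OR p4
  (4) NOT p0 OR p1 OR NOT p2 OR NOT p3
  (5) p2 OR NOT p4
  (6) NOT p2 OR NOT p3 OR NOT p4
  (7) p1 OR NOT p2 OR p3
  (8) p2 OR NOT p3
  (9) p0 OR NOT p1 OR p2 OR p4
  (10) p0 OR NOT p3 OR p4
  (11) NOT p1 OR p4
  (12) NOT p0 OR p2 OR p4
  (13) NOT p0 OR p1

p0: True; p1: True; p2: True; p3: False; p4: True

Set p0 = True.
  then (NOT p0 OR p1) forces p1 = True.
  then (NOT p1 OR p4) forces p4 = True.
  then (p2 OR NOT p4) forces p2 = True.
  then (NOT p2 OR NOT p3 OR NOT p4) forces p3 = False.
All clauses satisfied.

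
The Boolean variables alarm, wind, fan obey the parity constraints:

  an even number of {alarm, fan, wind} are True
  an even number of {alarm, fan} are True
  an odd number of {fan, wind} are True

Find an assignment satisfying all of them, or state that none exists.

alarm=T, wind=F, fan=T

{alarm, fan, wind}: 2 true → even ✓
{alarm, fan}: 2 true → even ✓
{fan, wind}: 1 true → odd ✓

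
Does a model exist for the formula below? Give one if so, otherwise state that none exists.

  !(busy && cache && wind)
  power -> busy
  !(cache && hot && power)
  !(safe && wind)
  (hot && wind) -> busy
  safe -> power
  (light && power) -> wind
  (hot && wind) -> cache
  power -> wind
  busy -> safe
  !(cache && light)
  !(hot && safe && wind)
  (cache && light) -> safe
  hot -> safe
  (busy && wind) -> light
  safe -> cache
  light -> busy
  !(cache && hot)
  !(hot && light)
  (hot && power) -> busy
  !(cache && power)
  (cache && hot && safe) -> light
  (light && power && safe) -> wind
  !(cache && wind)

wind = False, safe = False, busy = False, cache = True, light = False, power = False, hot = False

Set wind = False.
  then (!power || wind) forces power = False.
  then (power || !safe) forces safe = False.
  then (!busy || safe) forces busy = False.
  then (!hot || safe) forces hot = False.
  then (busy || !light) forces light = False.
Set cache = True.
All clauses satisfied.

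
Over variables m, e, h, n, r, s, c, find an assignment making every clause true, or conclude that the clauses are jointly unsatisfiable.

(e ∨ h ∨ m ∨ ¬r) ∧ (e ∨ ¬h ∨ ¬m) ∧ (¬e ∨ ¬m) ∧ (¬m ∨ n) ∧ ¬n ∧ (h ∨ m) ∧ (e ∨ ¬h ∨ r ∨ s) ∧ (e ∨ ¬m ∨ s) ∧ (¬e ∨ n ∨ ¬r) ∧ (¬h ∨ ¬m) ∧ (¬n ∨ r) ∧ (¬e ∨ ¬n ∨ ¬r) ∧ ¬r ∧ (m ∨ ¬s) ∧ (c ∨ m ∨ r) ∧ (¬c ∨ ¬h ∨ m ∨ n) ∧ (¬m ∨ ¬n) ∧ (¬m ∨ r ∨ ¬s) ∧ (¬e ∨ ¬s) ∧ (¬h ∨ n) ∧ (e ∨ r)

UNSATISFIABLE

Case n = True:
  Clause (¬n) is falsified — contradiction.
Case n = False:
  (¬m ∨ n) forces m = False.
  (h ∨ m) forces h = True.
  Clause (¬h ∨ n) is falsified — contradiction.
Both cases fail, so the formula is unsatisfiable.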